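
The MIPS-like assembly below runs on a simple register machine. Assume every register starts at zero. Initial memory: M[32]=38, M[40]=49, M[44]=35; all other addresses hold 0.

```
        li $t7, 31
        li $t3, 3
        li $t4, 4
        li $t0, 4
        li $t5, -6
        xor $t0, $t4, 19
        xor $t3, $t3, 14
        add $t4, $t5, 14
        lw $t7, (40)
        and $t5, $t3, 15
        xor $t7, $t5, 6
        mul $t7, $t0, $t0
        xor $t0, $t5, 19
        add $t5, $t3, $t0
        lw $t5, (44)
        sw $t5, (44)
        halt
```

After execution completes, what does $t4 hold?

after li $t7, 31: $t7=31
after li $t3, 3: $t3=3
after li $t4, 4: $t4=4
after li $t0, 4: $t0=4
after li $t5, -6: $t5=-6
after xor $t0, $t4, 19: $t0=4^19=23
after xor $t3, $t3, 14: $t3=3^14=13
after add $t4, $t5, 14: $t4=(-6)+14=8
after lw $t7, (40): $t7=M[40]=49
after and $t5, $t3, 15: $t5=13&15=13
after xor $t7, $t5, 6: $t7=13^6=11
after mul $t7, $t0, $t0: $t7=23*23=529
after xor $t0, $t5, 19: $t0=13^19=30
after add $t5, $t3, $t0: $t5=13+30=43
after lw $t5, (44): $t5=M[44]=35
sw $t5, (44) → M[44]=35
halt.

8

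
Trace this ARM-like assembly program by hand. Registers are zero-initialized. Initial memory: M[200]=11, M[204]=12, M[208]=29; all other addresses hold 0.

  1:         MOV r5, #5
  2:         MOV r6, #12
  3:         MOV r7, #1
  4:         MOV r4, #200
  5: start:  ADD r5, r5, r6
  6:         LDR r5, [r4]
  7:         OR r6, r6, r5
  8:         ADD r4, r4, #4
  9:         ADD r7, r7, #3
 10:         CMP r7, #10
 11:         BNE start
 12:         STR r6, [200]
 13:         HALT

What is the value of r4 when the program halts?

r5=5
r6=12
r7=1
r4=200
r5=5+12=17
r5=M[200]=11
r6=12|11=15
r4=200+4=204
r7=1+3=4
CMP r7, #10  (cmp 4,10)
BNE start: taken
r5=11+15=26
r5=M[204]=12
r6=15|12=15
r4=204+4=208
r7=4+3=7
CMP r7, #10  (cmp 7,10)
BNE start: taken
r5=12+15=27
r5=M[208]=29
r6=15|29=31
r4=208+4=212
r7=7+3=10
CMP r7, #10  (cmp 10,10)
BNE start: not taken
STR r6, [200] → M[200]=31
halt.

212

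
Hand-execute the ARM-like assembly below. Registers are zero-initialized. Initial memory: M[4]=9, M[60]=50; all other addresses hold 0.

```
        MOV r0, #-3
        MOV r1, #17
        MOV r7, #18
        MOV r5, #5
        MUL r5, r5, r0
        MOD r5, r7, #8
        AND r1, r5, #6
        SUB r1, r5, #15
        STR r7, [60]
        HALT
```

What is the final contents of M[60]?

r0=-3
r1=17
r7=18
r5=5
r5=5*(-3)=-15
r5=18%8=2
r1=2&6=2
r1=2-15=-13
STR r7, [60] → M[60]=18
halt.

18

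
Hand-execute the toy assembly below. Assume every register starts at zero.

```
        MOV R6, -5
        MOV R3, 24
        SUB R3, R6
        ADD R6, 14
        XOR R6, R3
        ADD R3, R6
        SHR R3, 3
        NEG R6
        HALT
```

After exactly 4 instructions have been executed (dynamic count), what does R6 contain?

9

after MOV R6, -5: R6=-5
after MOV R3, 24: R3=24
after SUB R3, R6: R3=24-(-5)=29
after ADD R6, 14: R6=(-5)+14=9
After step 4: R6 = 9.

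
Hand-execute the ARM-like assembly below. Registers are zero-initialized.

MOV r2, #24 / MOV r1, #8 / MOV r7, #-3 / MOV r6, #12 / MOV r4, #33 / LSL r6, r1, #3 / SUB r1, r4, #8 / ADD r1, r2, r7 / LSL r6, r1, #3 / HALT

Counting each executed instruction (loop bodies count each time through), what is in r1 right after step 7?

25

after MOV r2, #24: r2=24
after MOV r1, #8: r1=8
after MOV r7, #-3: r7=-3
after MOV r6, #12: r6=12
after MOV r4, #33: r4=33
after LSL r6, r1, #3: r6=8<<3=64
after SUB r1, r4, #8: r1=33-8=25
After step 7: r1 = 25.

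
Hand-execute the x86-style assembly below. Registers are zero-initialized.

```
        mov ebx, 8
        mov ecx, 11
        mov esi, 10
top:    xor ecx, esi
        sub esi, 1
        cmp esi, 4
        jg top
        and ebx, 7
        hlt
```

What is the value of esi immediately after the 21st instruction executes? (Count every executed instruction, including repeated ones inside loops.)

5

ebx=8
ecx=11
esi=10
ecx=11^10=1
esi=10-1=9
cmp esi, 4  (cmp 9,4)
jg top: taken
ecx=1^9=8
esi=9-1=8
cmp esi, 4  (cmp 8,4)
jg top: taken
ecx=8^8=0
esi=8-1=7
cmp esi, 4  (cmp 7,4)
jg top: taken
ecx=0^7=7
esi=7-1=6
cmp esi, 4  (cmp 6,4)
jg top: taken
ecx=7^6=1
esi=6-1=5
After step 21: esi = 5.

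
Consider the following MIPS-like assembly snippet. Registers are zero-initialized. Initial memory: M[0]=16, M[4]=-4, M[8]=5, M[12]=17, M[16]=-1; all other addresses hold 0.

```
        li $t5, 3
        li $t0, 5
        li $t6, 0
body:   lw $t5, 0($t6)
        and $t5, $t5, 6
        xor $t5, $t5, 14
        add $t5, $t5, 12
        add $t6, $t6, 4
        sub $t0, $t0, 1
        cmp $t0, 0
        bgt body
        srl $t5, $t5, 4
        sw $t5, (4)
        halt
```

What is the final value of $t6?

after li $t5, 3: $t5=3
after li $t0, 5: $t0=5
after li $t6, 0: $t6=0
after lw $t5, 0($t6): $t5=M[0]=16
after and $t5, $t5, 6: $t5=16&6=0
after xor $t5, $t5, 14: $t5=0^14=14
after add $t5, $t5, 12: $t5=14+12=26
after add $t6, $t6, 4: $t6=0+4=4
after sub $t0, $t0, 1: $t0=5-1=4
cmp $t0, 0  (cmp 4,0)
bgt body: taken
after lw $t5, 0($t6): $t5=M[4]=-4
after and $t5, $t5, 6: $t5=(-4)&6=4
after xor $t5, $t5, 14: $t5=4^14=10
after add $t5, $t5, 12: $t5=10+12=22
after add $t6, $t6, 4: $t6=4+4=8
after sub $t0, $t0, 1: $t0=4-1=3
cmp $t0, 0  (cmp 3,0)
bgt body: taken
after lw $t5, 0($t6): $t5=M[8]=5
after and $t5, $t5, 6: $t5=5&6=4
after xor $t5, $t5, 14: $t5=4^14=10
after add $t5, $t5, 12: $t5=10+12=22
after add $t6, $t6, 4: $t6=8+4=12
after sub $t0, $t0, 1: $t0=3-1=2
cmp $t0, 0  (cmp 2,0)
bgt body: taken
after lw $t5, 0($t6): $t5=M[12]=17
after and $t5, $t5, 6: $t5=17&6=0
after xor $t5, $t5, 14: $t5=0^14=14
after add $t5, $t5, 12: $t5=14+12=26
after add $t6, $t6, 4: $t6=12+4=16
after sub $t0, $t0, 1: $t0=2-1=1
cmp $t0, 0  (cmp 1,0)
bgt body: taken
after lw $t5, 0($t6): $t5=M[16]=-1
after and $t5, $t5, 6: $t5=(-1)&6=6
after xor $t5, $t5, 14: $t5=6^14=8
after add $t5, $t5, 12: $t5=8+12=20
after add $t6, $t6, 4: $t6=16+4=20
after sub $t0, $t0, 1: $t0=1-1=0
cmp $t0, 0  (cmp 0,0)
bgt body: not taken
after srl $t5, $t5, 4: $t5=20>>4=1
sw $t5, (4) → M[4]=1
halt.

20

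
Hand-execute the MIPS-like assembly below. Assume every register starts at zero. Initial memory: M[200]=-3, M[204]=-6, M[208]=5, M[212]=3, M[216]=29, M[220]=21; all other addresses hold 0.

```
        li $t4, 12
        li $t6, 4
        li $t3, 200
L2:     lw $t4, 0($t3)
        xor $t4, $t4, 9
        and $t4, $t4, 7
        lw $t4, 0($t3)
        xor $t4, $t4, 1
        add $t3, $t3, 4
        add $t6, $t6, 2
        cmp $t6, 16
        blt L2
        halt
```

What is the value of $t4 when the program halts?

$t4=12
$t6=4
$t3=200
$t4=M[200]=-3
$t4=(-3)^9=-12
$t4=(-12)&7=4
$t4=M[200]=-3
$t4=(-3)^1=-4
$t3=200+4=204
$t6=4+2=6
cmp $t6, 16  (cmp 6,16)
blt L2: taken
$t4=M[204]=-6
$t4=(-6)^9=-13
$t4=(-13)&7=3
$t4=M[204]=-6
$t4=(-6)^1=-5
$t3=204+4=208
$t6=6+2=8
cmp $t6, 16  (cmp 8,16)
blt L2: taken
$t4=M[208]=5
$t4=5^9=12
$t4=12&7=4
$t4=M[208]=5
$t4=5^1=4
$t3=208+4=212
$t6=8+2=10
cmp $t6, 16  (cmp 10,16)
blt L2: taken
$t4=M[212]=3
$t4=3^9=10
$t4=10&7=2
$t4=M[212]=3
$t4=3^1=2
$t3=212+4=216
$t6=10+2=12
cmp $t6, 16  (cmp 12,16)
blt L2: taken
$t4=M[216]=29
$t4=29^9=20
$t4=20&7=4
$t4=M[216]=29
$t4=29^1=28
$t3=216+4=220
$t6=12+2=14
cmp $t6, 16  (cmp 14,16)
blt L2: taken
$t4=M[220]=21
$t4=21^9=28
$t4=28&7=4
$t4=M[220]=21
$t4=21^1=20
$t3=220+4=224
$t6=14+2=16
cmp $t6, 16  (cmp 16,16)
blt L2: not taken
halt.

20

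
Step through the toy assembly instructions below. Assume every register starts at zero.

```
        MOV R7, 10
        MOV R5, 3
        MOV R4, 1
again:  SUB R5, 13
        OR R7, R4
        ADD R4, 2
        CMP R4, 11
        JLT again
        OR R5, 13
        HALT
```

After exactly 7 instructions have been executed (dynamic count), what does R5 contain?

-10

after MOV R7, 10: R7=10
after MOV R5, 3: R5=3
after MOV R4, 1: R4=1
after SUB R5, 13: R5=3-13=-10
after OR R7, R4: R7=10|1=11
after ADD R4, 2: R4=1+2=3
CMP R4, 11  (cmp 3,11)
After step 7: R5 = -10.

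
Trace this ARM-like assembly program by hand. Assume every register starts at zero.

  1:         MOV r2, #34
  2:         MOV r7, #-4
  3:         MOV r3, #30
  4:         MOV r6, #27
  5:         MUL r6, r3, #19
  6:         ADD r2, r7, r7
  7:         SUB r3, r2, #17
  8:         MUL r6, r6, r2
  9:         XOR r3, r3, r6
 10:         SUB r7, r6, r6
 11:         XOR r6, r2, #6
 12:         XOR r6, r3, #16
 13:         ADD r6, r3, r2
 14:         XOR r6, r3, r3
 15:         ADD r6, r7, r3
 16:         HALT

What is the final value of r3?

4567

r2=34
r7=-4
r3=30
r6=27
r6=30*19=570
r2=(-4)+(-4)=-8
r3=(-8)-17=-25
r6=570*(-8)=-4560
r3=(-25)^(-4560)=4567
r7=(-4560)-(-4560)=0
r6=(-8)^6=-2
r6=4567^16=4551
r6=4567+(-8)=4559
r6=4567^4567=0
r6=0+4567=4567
halt.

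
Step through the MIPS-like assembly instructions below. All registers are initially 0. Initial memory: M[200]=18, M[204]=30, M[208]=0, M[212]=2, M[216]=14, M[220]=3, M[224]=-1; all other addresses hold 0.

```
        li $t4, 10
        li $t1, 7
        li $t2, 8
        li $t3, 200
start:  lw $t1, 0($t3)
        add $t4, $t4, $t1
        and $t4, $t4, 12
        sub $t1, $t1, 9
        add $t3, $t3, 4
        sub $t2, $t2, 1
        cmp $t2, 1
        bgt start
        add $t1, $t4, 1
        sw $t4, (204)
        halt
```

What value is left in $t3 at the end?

228

$t4=10
$t1=7
$t2=8
$t3=200
$t1=M[200]=18
$t4=10+18=28
$t4=28&12=12
$t1=18-9=9
$t3=200+4=204
$t2=8-1=7
cmp $t2, 1  (cmp 7,1)
bgt start: taken
$t1=M[204]=30
$t4=12+30=42
$t4=42&12=8
$t1=30-9=21
$t3=204+4=208
$t2=7-1=6
cmp $t2, 1  (cmp 6,1)
bgt start: taken
$t1=M[208]=0
$t4=8+0=8
$t4=8&12=8
$t1=0-9=-9
$t3=208+4=212
$t2=6-1=5
cmp $t2, 1  (cmp 5,1)
bgt start: taken
$t1=M[212]=2
$t4=8+2=10
$t4=10&12=8
$t1=2-9=-7
$t3=212+4=216
$t2=5-1=4
cmp $t2, 1  (cmp 4,1)
bgt start: taken
$t1=M[216]=14
$t4=8+14=22
$t4=22&12=4
$t1=14-9=5
$t3=216+4=220
$t2=4-1=3
cmp $t2, 1  (cmp 3,1)
bgt start: taken
$t1=M[220]=3
$t4=4+3=7
$t4=7&12=4
$t1=3-9=-6
$t3=220+4=224
$t2=3-1=2
cmp $t2, 1  (cmp 2,1)
bgt start: taken
$t1=M[224]=-1
$t4=4+(-1)=3
$t4=3&12=0
$t1=(-1)-9=-10
$t3=224+4=228
$t2=2-1=1
cmp $t2, 1  (cmp 1,1)
bgt start: not taken
$t1=0+1=1
sw $t4, (204) → M[204]=0
halt.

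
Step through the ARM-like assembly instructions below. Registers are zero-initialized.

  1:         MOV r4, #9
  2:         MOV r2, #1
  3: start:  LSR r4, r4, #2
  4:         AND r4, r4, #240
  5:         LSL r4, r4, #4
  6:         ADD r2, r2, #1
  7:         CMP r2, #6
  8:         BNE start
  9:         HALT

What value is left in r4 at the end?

after MOV r4, #9: r4=9
after MOV r2, #1: r2=1
after LSR r4, r4, #2: r4=9>>2=2
after AND r4, r4, #240: r4=2&240=0
after LSL r4, r4, #4: r4=0<<4=0
after ADD r2, r2, #1: r2=1+1=2
CMP r2, #6  (cmp 2,6)
BNE start: taken
after LSR r4, r4, #2: r4=0>>2=0
after AND r4, r4, #240: r4=0&240=0
after LSL r4, r4, #4: r4=0<<4=0
after ADD r2, r2, #1: r2=2+1=3
CMP r2, #6  (cmp 3,6)
BNE start: taken
after LSR r4, r4, #2: r4=0>>2=0
after AND r4, r4, #240: r4=0&240=0
after LSL r4, r4, #4: r4=0<<4=0
after ADD r2, r2, #1: r2=3+1=4
CMP r2, #6  (cmp 4,6)
BNE start: taken
after LSR r4, r4, #2: r4=0>>2=0
after AND r4, r4, #240: r4=0&240=0
after LSL r4, r4, #4: r4=0<<4=0
after ADD r2, r2, #1: r2=4+1=5
CMP r2, #6  (cmp 5,6)
BNE start: taken
after LSR r4, r4, #2: r4=0>>2=0
after AND r4, r4, #240: r4=0&240=0
after LSL r4, r4, #4: r4=0<<4=0
after ADD r2, r2, #1: r2=5+1=6
CMP r2, #6  (cmp 6,6)
BNE start: not taken
halt.

0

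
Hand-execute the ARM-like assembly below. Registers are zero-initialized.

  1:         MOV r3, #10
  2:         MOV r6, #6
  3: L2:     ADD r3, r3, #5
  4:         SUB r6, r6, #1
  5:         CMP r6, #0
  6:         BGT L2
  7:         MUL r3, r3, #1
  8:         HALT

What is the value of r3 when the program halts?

40

r3=10
r6=6
r3=10+5=15
r6=6-1=5
CMP r6, #0  (cmp 5,0)
BGT L2: taken
r3=15+5=20
r6=5-1=4
CMP r6, #0  (cmp 4,0)
BGT L2: taken
r3=20+5=25
r6=4-1=3
CMP r6, #0  (cmp 3,0)
BGT L2: taken
r3=25+5=30
r6=3-1=2
CMP r6, #0  (cmp 2,0)
BGT L2: taken
r3=30+5=35
r6=2-1=1
CMP r6, #0  (cmp 1,0)
BGT L2: taken
r3=35+5=40
r6=1-1=0
CMP r6, #0  (cmp 0,0)
BGT L2: not taken
r3=40*1=40
halt.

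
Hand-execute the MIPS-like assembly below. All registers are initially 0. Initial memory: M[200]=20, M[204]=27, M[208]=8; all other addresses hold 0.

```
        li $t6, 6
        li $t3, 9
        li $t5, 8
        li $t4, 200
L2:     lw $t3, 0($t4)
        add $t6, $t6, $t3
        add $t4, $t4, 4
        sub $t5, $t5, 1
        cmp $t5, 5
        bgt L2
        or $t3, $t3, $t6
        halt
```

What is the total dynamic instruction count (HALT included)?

after li $t6, 6: $t6=6
after li $t3, 9: $t3=9
after li $t5, 8: $t5=8
after li $t4, 200: $t4=200
after lw $t3, 0($t4): $t3=M[200]=20
after add $t6, $t6, $t3: $t6=6+20=26
after add $t4, $t4, 4: $t4=200+4=204
after sub $t5, $t5, 1: $t5=8-1=7
cmp $t5, 5  (cmp 7,5)
bgt L2: taken
after lw $t3, 0($t4): $t3=M[204]=27
after add $t6, $t6, $t3: $t6=26+27=53
after add $t4, $t4, 4: $t4=204+4=208
after sub $t5, $t5, 1: $t5=7-1=6
cmp $t5, 5  (cmp 6,5)
bgt L2: taken
after lw $t3, 0($t4): $t3=M[208]=8
after add $t6, $t6, $t3: $t6=53+8=61
after add $t4, $t4, 4: $t4=208+4=212
after sub $t5, $t5, 1: $t5=6-1=5
cmp $t5, 5  (cmp 5,5)
bgt L2: not taken
after or $t3, $t3, $t6: $t3=8|61=61
halt.
Total executed instructions: 24.

24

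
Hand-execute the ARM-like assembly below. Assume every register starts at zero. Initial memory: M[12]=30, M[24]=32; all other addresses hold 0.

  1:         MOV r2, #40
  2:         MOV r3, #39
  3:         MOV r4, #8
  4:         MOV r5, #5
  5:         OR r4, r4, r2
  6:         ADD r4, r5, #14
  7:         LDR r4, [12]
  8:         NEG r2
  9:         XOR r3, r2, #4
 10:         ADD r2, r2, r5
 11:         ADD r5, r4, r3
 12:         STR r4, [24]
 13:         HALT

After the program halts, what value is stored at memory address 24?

MOV r2, #40 → r2=40
MOV r3, #39 → r3=39
MOV r4, #8 → r4=8
MOV r5, #5 → r5=5
OR r4, r4, r2 → r4=8|40=40
ADD r4, r5, #14 → r4=5+14=19
LDR r4, [12] → r4=M[12]=30
NEG r2 → r2=-(40)=-40
XOR r3, r2, #4 → r3=(-40)^4=-36
ADD r2, r2, r5 → r2=(-40)+5=-35
ADD r5, r4, r3 → r5=30+(-36)=-6
STR r4, [24] → M[24]=30
halt.

30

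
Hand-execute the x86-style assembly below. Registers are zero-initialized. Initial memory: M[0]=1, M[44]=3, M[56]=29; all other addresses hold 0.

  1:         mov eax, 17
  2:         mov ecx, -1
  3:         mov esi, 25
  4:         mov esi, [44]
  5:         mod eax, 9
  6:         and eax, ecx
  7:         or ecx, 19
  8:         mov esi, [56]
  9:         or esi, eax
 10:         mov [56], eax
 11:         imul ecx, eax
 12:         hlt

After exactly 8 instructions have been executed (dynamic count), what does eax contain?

8

eax=17
ecx=-1
esi=25
esi=M[44]=3
eax=17%9=8
eax=8&(-1)=8
ecx=(-1)|19=-1
esi=M[56]=29
After step 8: eax = 8.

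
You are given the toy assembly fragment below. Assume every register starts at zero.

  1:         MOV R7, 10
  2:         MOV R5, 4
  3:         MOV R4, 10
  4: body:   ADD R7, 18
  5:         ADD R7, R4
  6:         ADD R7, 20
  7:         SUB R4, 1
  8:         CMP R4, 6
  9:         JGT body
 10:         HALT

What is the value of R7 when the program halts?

196

MOV R7, 10 → R7=10
MOV R5, 4 → R5=4
MOV R4, 10 → R4=10
ADD R7, 18 → R7=10+18=28
ADD R7, R4 → R7=28+10=38
ADD R7, 20 → R7=38+20=58
SUB R4, 1 → R4=10-1=9
CMP R4, 6  (cmp 9,6)
JGT body: taken
ADD R7, 18 → R7=58+18=76
ADD R7, R4 → R7=76+9=85
ADD R7, 20 → R7=85+20=105
SUB R4, 1 → R4=9-1=8
CMP R4, 6  (cmp 8,6)
JGT body: taken
ADD R7, 18 → R7=105+18=123
ADD R7, R4 → R7=123+8=131
ADD R7, 20 → R7=131+20=151
SUB R4, 1 → R4=8-1=7
CMP R4, 6  (cmp 7,6)
JGT body: taken
ADD R7, 18 → R7=151+18=169
ADD R7, R4 → R7=169+7=176
ADD R7, 20 → R7=176+20=196
SUB R4, 1 → R4=7-1=6
CMP R4, 6  (cmp 6,6)
JGT body: not taken
halt.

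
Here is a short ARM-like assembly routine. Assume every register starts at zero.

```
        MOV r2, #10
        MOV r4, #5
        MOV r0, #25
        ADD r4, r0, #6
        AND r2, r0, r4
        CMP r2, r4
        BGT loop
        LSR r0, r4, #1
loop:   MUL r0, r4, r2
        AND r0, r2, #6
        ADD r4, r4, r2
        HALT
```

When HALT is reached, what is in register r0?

r2=10
r4=5
r0=25
r4=25+6=31
r2=25&31=25
CMP r2, r4  (cmp 25,31)
BGT loop: not taken
r0=31>>1=15
r0=31*25=775
r0=25&6=0
r4=31+25=56
halt.

0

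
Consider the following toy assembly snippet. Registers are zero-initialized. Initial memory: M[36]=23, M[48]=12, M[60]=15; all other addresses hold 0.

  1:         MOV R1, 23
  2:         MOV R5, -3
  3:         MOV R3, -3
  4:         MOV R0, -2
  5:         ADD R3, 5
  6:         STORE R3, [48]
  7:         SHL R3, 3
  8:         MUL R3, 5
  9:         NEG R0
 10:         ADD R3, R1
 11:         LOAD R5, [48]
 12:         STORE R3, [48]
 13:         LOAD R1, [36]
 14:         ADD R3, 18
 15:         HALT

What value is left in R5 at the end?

2

after MOV R1, 23: R1=23
after MOV R5, -3: R5=-3
after MOV R3, -3: R3=-3
after MOV R0, -2: R0=-2
after ADD R3, 5: R3=(-3)+5=2
STORE R3, [48] → M[48]=2
after SHL R3, 3: R3=2<<3=16
after MUL R3, 5: R3=16*5=80
after NEG R0: R0=-(-2)=2
after ADD R3, R1: R3=80+23=103
after LOAD R5, [48]: R5=M[48]=2
STORE R3, [48] → M[48]=103
after LOAD R1, [36]: R1=M[36]=23
after ADD R3, 18: R3=103+18=121
halt.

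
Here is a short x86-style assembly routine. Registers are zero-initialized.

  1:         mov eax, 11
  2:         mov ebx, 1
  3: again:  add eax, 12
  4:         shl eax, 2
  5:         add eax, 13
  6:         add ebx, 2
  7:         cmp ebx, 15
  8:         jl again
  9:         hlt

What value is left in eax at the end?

eax=11
ebx=1
eax=11+12=23
eax=23<<2=92
eax=92+13=105
ebx=1+2=3
cmp ebx, 15  (cmp 3,15)
jl again: taken
eax=105+12=117
eax=117<<2=468
eax=468+13=481
ebx=3+2=5
cmp ebx, 15  (cmp 5,15)
jl again: taken
eax=481+12=493
eax=493<<2=1972
eax=1972+13=1985
ebx=5+2=7
cmp ebx, 15  (cmp 7,15)
jl again: taken
eax=1985+12=1997
eax=1997<<2=7988
eax=7988+13=8001
ebx=7+2=9
cmp ebx, 15  (cmp 9,15)
jl again: taken
eax=8001+12=8013
eax=8013<<2=32052
eax=32052+13=32065
ebx=9+2=11
cmp ebx, 15  (cmp 11,15)
jl again: taken
eax=32065+12=32077
eax=32077<<2=128308
eax=128308+13=128321
ebx=11+2=13
cmp ebx, 15  (cmp 13,15)
jl again: taken
eax=128321+12=128333
eax=128333<<2=513332
eax=513332+13=513345
ebx=13+2=15
cmp ebx, 15  (cmp 15,15)
jl again: not taken
halt.

513345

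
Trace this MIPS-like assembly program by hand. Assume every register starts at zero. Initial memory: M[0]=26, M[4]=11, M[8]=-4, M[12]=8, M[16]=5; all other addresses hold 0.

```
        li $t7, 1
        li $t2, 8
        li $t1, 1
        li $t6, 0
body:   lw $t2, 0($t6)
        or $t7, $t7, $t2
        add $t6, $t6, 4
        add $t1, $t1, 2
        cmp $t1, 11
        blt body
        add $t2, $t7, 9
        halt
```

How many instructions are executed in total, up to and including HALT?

36

li $t7, 1 → $t7=1
li $t2, 8 → $t2=8
li $t1, 1 → $t1=1
li $t6, 0 → $t6=0
lw $t2, 0($t6) → $t2=M[0]=26
or $t7, $t7, $t2 → $t7=1|26=27
add $t6, $t6, 4 → $t6=0+4=4
add $t1, $t1, 2 → $t1=1+2=3
cmp $t1, 11  (cmp 3,11)
blt body: taken
lw $t2, 0($t6) → $t2=M[4]=11
or $t7, $t7, $t2 → $t7=27|11=27
add $t6, $t6, 4 → $t6=4+4=8
add $t1, $t1, 2 → $t1=3+2=5
cmp $t1, 11  (cmp 5,11)
blt body: taken
lw $t2, 0($t6) → $t2=M[8]=-4
or $t7, $t7, $t2 → $t7=27|(-4)=-1
add $t6, $t6, 4 → $t6=8+4=12
add $t1, $t1, 2 → $t1=5+2=7
cmp $t1, 11  (cmp 7,11)
blt body: taken
lw $t2, 0($t6) → $t2=M[12]=8
or $t7, $t7, $t2 → $t7=(-1)|8=-1
add $t6, $t6, 4 → $t6=12+4=16
add $t1, $t1, 2 → $t1=7+2=9
cmp $t1, 11  (cmp 9,11)
blt body: taken
lw $t2, 0($t6) → $t2=M[16]=5
or $t7, $t7, $t2 → $t7=(-1)|5=-1
add $t6, $t6, 4 → $t6=16+4=20
add $t1, $t1, 2 → $t1=9+2=11
cmp $t1, 11  (cmp 11,11)
blt body: not taken
add $t2, $t7, 9 → $t2=(-1)+9=8
halt.
Total executed instructions: 36.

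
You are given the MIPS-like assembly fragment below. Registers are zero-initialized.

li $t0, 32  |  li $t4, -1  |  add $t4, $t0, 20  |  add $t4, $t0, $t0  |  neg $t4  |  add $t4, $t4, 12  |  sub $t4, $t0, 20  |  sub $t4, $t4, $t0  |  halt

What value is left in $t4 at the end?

after li $t0, 32: $t0=32
after li $t4, -1: $t4=-1
after add $t4, $t0, 20: $t4=32+20=52
after add $t4, $t0, $t0: $t4=32+32=64
after neg $t4: $t4=-(64)=-64
after add $t4, $t4, 12: $t4=(-64)+12=-52
after sub $t4, $t0, 20: $t4=32-20=12
after sub $t4, $t4, $t0: $t4=12-32=-20
halt.

-20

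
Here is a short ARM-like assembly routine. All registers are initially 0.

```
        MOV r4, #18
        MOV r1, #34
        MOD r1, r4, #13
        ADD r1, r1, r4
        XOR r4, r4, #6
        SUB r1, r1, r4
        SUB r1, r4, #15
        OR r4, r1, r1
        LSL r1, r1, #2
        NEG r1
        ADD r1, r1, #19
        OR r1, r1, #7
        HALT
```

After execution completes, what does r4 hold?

MOV r4, #18 → r4=18
MOV r1, #34 → r1=34
MOD r1, r4, #13 → r1=18%13=5
ADD r1, r1, r4 → r1=5+18=23
XOR r4, r4, #6 → r4=18^6=20
SUB r1, r1, r4 → r1=23-20=3
SUB r1, r4, #15 → r1=20-15=5
OR r4, r1, r1 → r4=5|5=5
LSL r1, r1, #2 → r1=5<<2=20
NEG r1 → r1=-(20)=-20
ADD r1, r1, #19 → r1=(-20)+19=-1
OR r1, r1, #7 → r1=(-1)|7=-1
halt.

5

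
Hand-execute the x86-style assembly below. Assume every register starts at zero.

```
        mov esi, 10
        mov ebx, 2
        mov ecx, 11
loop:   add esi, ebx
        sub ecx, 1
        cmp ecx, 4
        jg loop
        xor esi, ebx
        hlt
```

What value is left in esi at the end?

26

after mov esi, 10: esi=10
after mov ebx, 2: ebx=2
after mov ecx, 11: ecx=11
after add esi, ebx: esi=10+2=12
after sub ecx, 1: ecx=11-1=10
cmp ecx, 4  (cmp 10,4)
jg loop: taken
after add esi, ebx: esi=12+2=14
after sub ecx, 1: ecx=10-1=9
cmp ecx, 4  (cmp 9,4)
jg loop: taken
after add esi, ebx: esi=14+2=16
after sub ecx, 1: ecx=9-1=8
cmp ecx, 4  (cmp 8,4)
jg loop: taken
after add esi, ebx: esi=16+2=18
after sub ecx, 1: ecx=8-1=7
cmp ecx, 4  (cmp 7,4)
jg loop: taken
after add esi, ebx: esi=18+2=20
after sub ecx, 1: ecx=7-1=6
cmp ecx, 4  (cmp 6,4)
jg loop: taken
after add esi, ebx: esi=20+2=22
after sub ecx, 1: ecx=6-1=5
cmp ecx, 4  (cmp 5,4)
jg loop: taken
after add esi, ebx: esi=22+2=24
after sub ecx, 1: ecx=5-1=4
cmp ecx, 4  (cmp 4,4)
jg loop: not taken
after xor esi, ebx: esi=24^2=26
halt.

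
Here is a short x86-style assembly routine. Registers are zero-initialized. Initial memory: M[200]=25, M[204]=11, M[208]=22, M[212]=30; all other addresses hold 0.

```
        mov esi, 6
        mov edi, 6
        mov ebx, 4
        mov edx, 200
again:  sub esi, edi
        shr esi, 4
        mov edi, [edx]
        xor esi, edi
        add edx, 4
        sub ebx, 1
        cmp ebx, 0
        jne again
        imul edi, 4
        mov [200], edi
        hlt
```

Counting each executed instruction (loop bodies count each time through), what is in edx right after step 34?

216

after mov esi, 6: esi=6
after mov edi, 6: edi=6
after mov ebx, 4: ebx=4
after mov edx, 200: edx=200
after sub esi, edi: esi=6-6=0
after shr esi, 4: esi=0>>4=0
after mov edi, [edx]: edi=M[200]=25
after xor esi, edi: esi=0^25=25
after add edx, 4: edx=200+4=204
after sub ebx, 1: ebx=4-1=3
cmp ebx, 0  (cmp 3,0)
jne again: taken
after sub esi, edi: esi=25-25=0
after shr esi, 4: esi=0>>4=0
after mov edi, [edx]: edi=M[204]=11
after xor esi, edi: esi=0^11=11
after add edx, 4: edx=204+4=208
after sub ebx, 1: ebx=3-1=2
cmp ebx, 0  (cmp 2,0)
jne again: taken
after sub esi, edi: esi=11-11=0
after shr esi, 4: esi=0>>4=0
after mov edi, [edx]: edi=M[208]=22
after xor esi, edi: esi=0^22=22
after add edx, 4: edx=208+4=212
after sub ebx, 1: ebx=2-1=1
cmp ebx, 0  (cmp 1,0)
jne again: taken
after sub esi, edi: esi=22-22=0
after shr esi, 4: esi=0>>4=0
after mov edi, [edx]: edi=M[212]=30
after xor esi, edi: esi=0^30=30
after add edx, 4: edx=212+4=216
after sub ebx, 1: ebx=1-1=0
After step 34: edx = 216.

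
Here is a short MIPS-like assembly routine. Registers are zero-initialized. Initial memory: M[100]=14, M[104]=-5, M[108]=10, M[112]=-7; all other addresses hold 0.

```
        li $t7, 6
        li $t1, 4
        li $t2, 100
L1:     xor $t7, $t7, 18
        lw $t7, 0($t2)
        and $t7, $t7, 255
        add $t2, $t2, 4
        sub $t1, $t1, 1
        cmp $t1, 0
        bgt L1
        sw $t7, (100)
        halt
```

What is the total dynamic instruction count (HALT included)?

after li $t7, 6: $t7=6
after li $t1, 4: $t1=4
after li $t2, 100: $t2=100
after xor $t7, $t7, 18: $t7=6^18=20
after lw $t7, 0($t2): $t7=M[100]=14
after and $t7, $t7, 255: $t7=14&255=14
after add $t2, $t2, 4: $t2=100+4=104
after sub $t1, $t1, 1: $t1=4-1=3
cmp $t1, 0  (cmp 3,0)
bgt L1: taken
after xor $t7, $t7, 18: $t7=14^18=28
after lw $t7, 0($t2): $t7=M[104]=-5
after and $t7, $t7, 255: $t7=(-5)&255=251
after add $t2, $t2, 4: $t2=104+4=108
after sub $t1, $t1, 1: $t1=3-1=2
cmp $t1, 0  (cmp 2,0)
bgt L1: taken
after xor $t7, $t7, 18: $t7=251^18=233
after lw $t7, 0($t2): $t7=M[108]=10
after and $t7, $t7, 255: $t7=10&255=10
after add $t2, $t2, 4: $t2=108+4=112
after sub $t1, $t1, 1: $t1=2-1=1
cmp $t1, 0  (cmp 1,0)
bgt L1: taken
after xor $t7, $t7, 18: $t7=10^18=24
after lw $t7, 0($t2): $t7=M[112]=-7
after and $t7, $t7, 255: $t7=(-7)&255=249
after add $t2, $t2, 4: $t2=112+4=116
after sub $t1, $t1, 1: $t1=1-1=0
cmp $t1, 0  (cmp 0,0)
bgt L1: not taken
sw $t7, (100) → M[100]=249
halt.
Total executed instructions: 33.

33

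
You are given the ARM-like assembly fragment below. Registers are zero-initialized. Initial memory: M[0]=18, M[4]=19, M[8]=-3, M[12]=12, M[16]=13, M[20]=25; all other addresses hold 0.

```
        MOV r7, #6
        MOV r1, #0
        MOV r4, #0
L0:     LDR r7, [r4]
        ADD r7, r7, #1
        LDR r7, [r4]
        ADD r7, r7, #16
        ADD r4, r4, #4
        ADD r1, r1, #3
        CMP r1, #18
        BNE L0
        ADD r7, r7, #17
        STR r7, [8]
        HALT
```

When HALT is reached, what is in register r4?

24

after MOV r7, #6: r7=6
after MOV r1, #0: r1=0
after MOV r4, #0: r4=0
after LDR r7, [r4]: r7=M[0]=18
after ADD r7, r7, #1: r7=18+1=19
after LDR r7, [r4]: r7=M[0]=18
after ADD r7, r7, #16: r7=18+16=34
after ADD r4, r4, #4: r4=0+4=4
after ADD r1, r1, #3: r1=0+3=3
CMP r1, #18  (cmp 3,18)
BNE L0: taken
after LDR r7, [r4]: r7=M[4]=19
after ADD r7, r7, #1: r7=19+1=20
after LDR r7, [r4]: r7=M[4]=19
after ADD r7, r7, #16: r7=19+16=35
after ADD r4, r4, #4: r4=4+4=8
after ADD r1, r1, #3: r1=3+3=6
CMP r1, #18  (cmp 6,18)
BNE L0: taken
after LDR r7, [r4]: r7=M[8]=-3
after ADD r7, r7, #1: r7=(-3)+1=-2
after LDR r7, [r4]: r7=M[8]=-3
after ADD r7, r7, #16: r7=(-3)+16=13
after ADD r4, r4, #4: r4=8+4=12
after ADD r1, r1, #3: r1=6+3=9
CMP r1, #18  (cmp 9,18)
BNE L0: taken
after LDR r7, [r4]: r7=M[12]=12
after ADD r7, r7, #1: r7=12+1=13
after LDR r7, [r4]: r7=M[12]=12
after ADD r7, r7, #16: r7=12+16=28
after ADD r4, r4, #4: r4=12+4=16
after ADD r1, r1, #3: r1=9+3=12
CMP r1, #18  (cmp 12,18)
BNE L0: taken
after LDR r7, [r4]: r7=M[16]=13
after ADD r7, r7, #1: r7=13+1=14
after LDR r7, [r4]: r7=M[16]=13
after ADD r7, r7, #16: r7=13+16=29
after ADD r4, r4, #4: r4=16+4=20
after ADD r1, r1, #3: r1=12+3=15
CMP r1, #18  (cmp 15,18)
BNE L0: taken
after LDR r7, [r4]: r7=M[20]=25
after ADD r7, r7, #1: r7=25+1=26
after LDR r7, [r4]: r7=M[20]=25
after ADD r7, r7, #16: r7=25+16=41
after ADD r4, r4, #4: r4=20+4=24
after ADD r1, r1, #3: r1=15+3=18
CMP r1, #18  (cmp 18,18)
BNE L0: not taken
after ADD r7, r7, #17: r7=41+17=58
STR r7, [8] → M[8]=58
halt.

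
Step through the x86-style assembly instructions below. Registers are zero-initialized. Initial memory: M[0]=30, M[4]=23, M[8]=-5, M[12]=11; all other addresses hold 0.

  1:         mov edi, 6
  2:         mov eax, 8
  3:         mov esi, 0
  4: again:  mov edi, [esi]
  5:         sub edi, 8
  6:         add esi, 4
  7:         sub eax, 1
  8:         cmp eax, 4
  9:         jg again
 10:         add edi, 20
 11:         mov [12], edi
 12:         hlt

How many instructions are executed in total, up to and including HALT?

30

after mov edi, 6: edi=6
after mov eax, 8: eax=8
after mov esi, 0: esi=0
after mov edi, [esi]: edi=M[0]=30
after sub edi, 8: edi=30-8=22
after add esi, 4: esi=0+4=4
after sub eax, 1: eax=8-1=7
cmp eax, 4  (cmp 7,4)
jg again: taken
after mov edi, [esi]: edi=M[4]=23
after sub edi, 8: edi=23-8=15
after add esi, 4: esi=4+4=8
after sub eax, 1: eax=7-1=6
cmp eax, 4  (cmp 6,4)
jg again: taken
after mov edi, [esi]: edi=M[8]=-5
after sub edi, 8: edi=(-5)-8=-13
after add esi, 4: esi=8+4=12
after sub eax, 1: eax=6-1=5
cmp eax, 4  (cmp 5,4)
jg again: taken
after mov edi, [esi]: edi=M[12]=11
after sub edi, 8: edi=11-8=3
after add esi, 4: esi=12+4=16
after sub eax, 1: eax=5-1=4
cmp eax, 4  (cmp 4,4)
jg again: not taken
after add edi, 20: edi=3+20=23
mov [12], edi → M[12]=23
halt.
Total executed instructions: 30.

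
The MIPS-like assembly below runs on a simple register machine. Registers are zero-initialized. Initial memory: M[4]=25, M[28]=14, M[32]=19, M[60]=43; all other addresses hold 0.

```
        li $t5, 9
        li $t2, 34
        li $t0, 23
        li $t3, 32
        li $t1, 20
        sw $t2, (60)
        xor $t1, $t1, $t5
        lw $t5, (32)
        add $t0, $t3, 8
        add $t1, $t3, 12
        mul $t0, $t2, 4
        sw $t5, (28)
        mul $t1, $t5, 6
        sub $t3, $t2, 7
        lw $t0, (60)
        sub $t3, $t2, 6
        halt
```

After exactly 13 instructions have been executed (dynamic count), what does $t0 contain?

136

li $t5, 9 → $t5=9
li $t2, 34 → $t2=34
li $t0, 23 → $t0=23
li $t3, 32 → $t3=32
li $t1, 20 → $t1=20
sw $t2, (60) → M[60]=34
xor $t1, $t1, $t5 → $t1=20^9=29
lw $t5, (32) → $t5=M[32]=19
add $t0, $t3, 8 → $t0=32+8=40
add $t1, $t3, 12 → $t1=32+12=44
mul $t0, $t2, 4 → $t0=34*4=136
sw $t5, (28) → M[28]=19
mul $t1, $t5, 6 → $t1=19*6=114
After step 13: $t0 = 136.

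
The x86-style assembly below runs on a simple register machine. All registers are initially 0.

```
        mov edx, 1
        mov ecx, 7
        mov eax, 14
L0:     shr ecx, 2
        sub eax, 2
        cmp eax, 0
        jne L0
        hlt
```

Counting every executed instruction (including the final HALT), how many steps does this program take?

after mov edx, 1: edx=1
after mov ecx, 7: ecx=7
after mov eax, 14: eax=14
after shr ecx, 2: ecx=7>>2=1
after sub eax, 2: eax=14-2=12
cmp eax, 0  (cmp 12,0)
jne L0: taken
after shr ecx, 2: ecx=1>>2=0
after sub eax, 2: eax=12-2=10
cmp eax, 0  (cmp 10,0)
jne L0: taken
after shr ecx, 2: ecx=0>>2=0
after sub eax, 2: eax=10-2=8
cmp eax, 0  (cmp 8,0)
jne L0: taken
after shr ecx, 2: ecx=0>>2=0
after sub eax, 2: eax=8-2=6
cmp eax, 0  (cmp 6,0)
jne L0: taken
after shr ecx, 2: ecx=0>>2=0
after sub eax, 2: eax=6-2=4
cmp eax, 0  (cmp 4,0)
jne L0: taken
after shr ecx, 2: ecx=0>>2=0
after sub eax, 2: eax=4-2=2
cmp eax, 0  (cmp 2,0)
jne L0: taken
after shr ecx, 2: ecx=0>>2=0
after sub eax, 2: eax=2-2=0
cmp eax, 0  (cmp 0,0)
jne L0: not taken
halt.
Total executed instructions: 32.

32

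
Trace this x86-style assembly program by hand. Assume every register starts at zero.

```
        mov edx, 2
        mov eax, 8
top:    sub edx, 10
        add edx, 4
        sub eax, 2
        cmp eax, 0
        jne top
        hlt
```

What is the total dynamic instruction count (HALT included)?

23

after mov edx, 2: edx=2
after mov eax, 8: eax=8
after sub edx, 10: edx=2-10=-8
after add edx, 4: edx=(-8)+4=-4
after sub eax, 2: eax=8-2=6
cmp eax, 0  (cmp 6,0)
jne top: taken
after sub edx, 10: edx=(-4)-10=-14
after add edx, 4: edx=(-14)+4=-10
after sub eax, 2: eax=6-2=4
cmp eax, 0  (cmp 4,0)
jne top: taken
after sub edx, 10: edx=(-10)-10=-20
after add edx, 4: edx=(-20)+4=-16
after sub eax, 2: eax=4-2=2
cmp eax, 0  (cmp 2,0)
jne top: taken
after sub edx, 10: edx=(-16)-10=-26
after add edx, 4: edx=(-26)+4=-22
after sub eax, 2: eax=2-2=0
cmp eax, 0  (cmp 0,0)
jne top: not taken
halt.
Total executed instructions: 23.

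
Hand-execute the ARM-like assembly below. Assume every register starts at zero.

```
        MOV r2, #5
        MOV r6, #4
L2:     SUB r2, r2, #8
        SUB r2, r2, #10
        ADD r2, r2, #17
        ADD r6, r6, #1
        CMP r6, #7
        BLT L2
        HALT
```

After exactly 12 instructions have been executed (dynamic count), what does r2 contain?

3

after MOV r2, #5: r2=5
after MOV r6, #4: r6=4
after SUB r2, r2, #8: r2=5-8=-3
after SUB r2, r2, #10: r2=(-3)-10=-13
after ADD r2, r2, #17: r2=(-13)+17=4
after ADD r6, r6, #1: r6=4+1=5
CMP r6, #7  (cmp 5,7)
BLT L2: taken
after SUB r2, r2, #8: r2=4-8=-4
after SUB r2, r2, #10: r2=(-4)-10=-14
after ADD r2, r2, #17: r2=(-14)+17=3
after ADD r6, r6, #1: r6=5+1=6
After step 12: r2 = 3.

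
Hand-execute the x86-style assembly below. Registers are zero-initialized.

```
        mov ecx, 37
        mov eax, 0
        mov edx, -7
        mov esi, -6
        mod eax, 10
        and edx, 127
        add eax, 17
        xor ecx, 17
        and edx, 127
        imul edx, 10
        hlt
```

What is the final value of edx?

after mov ecx, 37: ecx=37
after mov eax, 0: eax=0
after mov edx, -7: edx=-7
after mov esi, -6: esi=-6
after mod eax, 10: eax=0%10=0
after and edx, 127: edx=(-7)&127=121
after add eax, 17: eax=0+17=17
after xor ecx, 17: ecx=37^17=52
after and edx, 127: edx=121&127=121
after imul edx, 10: edx=121*10=1210
halt.

1210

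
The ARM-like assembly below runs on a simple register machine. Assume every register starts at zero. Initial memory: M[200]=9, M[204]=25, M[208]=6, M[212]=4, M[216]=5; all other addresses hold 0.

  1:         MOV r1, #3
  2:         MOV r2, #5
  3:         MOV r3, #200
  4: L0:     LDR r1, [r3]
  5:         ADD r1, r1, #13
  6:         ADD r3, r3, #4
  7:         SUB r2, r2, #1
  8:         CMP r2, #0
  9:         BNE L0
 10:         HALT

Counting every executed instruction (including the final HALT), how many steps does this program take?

34

after MOV r1, #3: r1=3
after MOV r2, #5: r2=5
after MOV r3, #200: r3=200
after LDR r1, [r3]: r1=M[200]=9
after ADD r1, r1, #13: r1=9+13=22
after ADD r3, r3, #4: r3=200+4=204
after SUB r2, r2, #1: r2=5-1=4
CMP r2, #0  (cmp 4,0)
BNE L0: taken
after LDR r1, [r3]: r1=M[204]=25
after ADD r1, r1, #13: r1=25+13=38
after ADD r3, r3, #4: r3=204+4=208
after SUB r2, r2, #1: r2=4-1=3
CMP r2, #0  (cmp 3,0)
BNE L0: taken
after LDR r1, [r3]: r1=M[208]=6
after ADD r1, r1, #13: r1=6+13=19
after ADD r3, r3, #4: r3=208+4=212
after SUB r2, r2, #1: r2=3-1=2
CMP r2, #0  (cmp 2,0)
BNE L0: taken
after LDR r1, [r3]: r1=M[212]=4
after ADD r1, r1, #13: r1=4+13=17
after ADD r3, r3, #4: r3=212+4=216
after SUB r2, r2, #1: r2=2-1=1
CMP r2, #0  (cmp 1,0)
BNE L0: taken
after LDR r1, [r3]: r1=M[216]=5
after ADD r1, r1, #13: r1=5+13=18
after ADD r3, r3, #4: r3=216+4=220
after SUB r2, r2, #1: r2=1-1=0
CMP r2, #0  (cmp 0,0)
BNE L0: not taken
halt.
Total executed instructions: 34.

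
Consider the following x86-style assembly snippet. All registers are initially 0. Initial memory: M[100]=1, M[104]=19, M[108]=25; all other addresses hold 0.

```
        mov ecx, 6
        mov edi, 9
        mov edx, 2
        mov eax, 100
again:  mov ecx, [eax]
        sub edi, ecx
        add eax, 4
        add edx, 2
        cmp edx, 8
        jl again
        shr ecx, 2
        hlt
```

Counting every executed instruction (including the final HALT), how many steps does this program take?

ecx=6
edi=9
edx=2
eax=100
ecx=M[100]=1
edi=9-1=8
eax=100+4=104
edx=2+2=4
cmp edx, 8  (cmp 4,8)
jl again: taken
ecx=M[104]=19
edi=8-19=-11
eax=104+4=108
edx=4+2=6
cmp edx, 8  (cmp 6,8)
jl again: taken
ecx=M[108]=25
edi=(-11)-25=-36
eax=108+4=112
edx=6+2=8
cmp edx, 8  (cmp 8,8)
jl again: not taken
ecx=25>>2=6
halt.
Total executed instructions: 24.

24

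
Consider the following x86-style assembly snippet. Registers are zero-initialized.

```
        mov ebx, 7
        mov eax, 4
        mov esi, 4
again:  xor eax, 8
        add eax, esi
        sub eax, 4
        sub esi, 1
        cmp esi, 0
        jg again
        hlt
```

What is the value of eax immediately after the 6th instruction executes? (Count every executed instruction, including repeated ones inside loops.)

12

after mov ebx, 7: ebx=7
after mov eax, 4: eax=4
after mov esi, 4: esi=4
after xor eax, 8: eax=4^8=12
after add eax, esi: eax=12+4=16
after sub eax, 4: eax=16-4=12
After step 6: eax = 12.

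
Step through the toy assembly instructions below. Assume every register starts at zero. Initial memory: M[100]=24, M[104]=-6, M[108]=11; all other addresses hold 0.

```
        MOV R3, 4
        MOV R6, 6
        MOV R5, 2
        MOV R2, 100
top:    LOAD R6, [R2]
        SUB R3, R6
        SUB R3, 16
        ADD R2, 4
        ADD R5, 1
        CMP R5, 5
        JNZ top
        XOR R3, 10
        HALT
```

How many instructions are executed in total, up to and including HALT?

MOV R3, 4 → R3=4
MOV R6, 6 → R6=6
MOV R5, 2 → R5=2
MOV R2, 100 → R2=100
LOAD R6, [R2] → R6=M[100]=24
SUB R3, R6 → R3=4-24=-20
SUB R3, 16 → R3=(-20)-16=-36
ADD R2, 4 → R2=100+4=104
ADD R5, 1 → R5=2+1=3
CMP R5, 5  (cmp 3,5)
JNZ top: taken
LOAD R6, [R2] → R6=M[104]=-6
SUB R3, R6 → R3=(-36)-(-6)=-30
SUB R3, 16 → R3=(-30)-16=-46
ADD R2, 4 → R2=104+4=108
ADD R5, 1 → R5=3+1=4
CMP R5, 5  (cmp 4,5)
JNZ top: taken
LOAD R6, [R2] → R6=M[108]=11
SUB R3, R6 → R3=(-46)-11=-57
SUB R3, 16 → R3=(-57)-16=-73
ADD R2, 4 → R2=108+4=112
ADD R5, 1 → R5=4+1=5
CMP R5, 5  (cmp 5,5)
JNZ top: not taken
XOR R3, 10 → R3=(-73)^10=-67
halt.
Total executed instructions: 27.

27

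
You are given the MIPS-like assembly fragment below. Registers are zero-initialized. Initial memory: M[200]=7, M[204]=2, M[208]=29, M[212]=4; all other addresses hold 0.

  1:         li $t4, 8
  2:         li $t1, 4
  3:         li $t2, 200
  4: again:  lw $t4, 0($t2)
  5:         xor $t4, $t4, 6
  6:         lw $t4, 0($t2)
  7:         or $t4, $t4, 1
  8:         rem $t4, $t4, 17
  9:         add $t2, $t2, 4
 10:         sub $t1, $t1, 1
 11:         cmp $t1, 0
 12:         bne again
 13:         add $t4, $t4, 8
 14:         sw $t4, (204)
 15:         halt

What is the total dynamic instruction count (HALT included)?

42

after li $t4, 8: $t4=8
after li $t1, 4: $t1=4
after li $t2, 200: $t2=200
after lw $t4, 0($t2): $t4=M[200]=7
after xor $t4, $t4, 6: $t4=7^6=1
after lw $t4, 0($t2): $t4=M[200]=7
after or $t4, $t4, 1: $t4=7|1=7
after rem $t4, $t4, 17: $t4=7%17=7
after add $t2, $t2, 4: $t2=200+4=204
after sub $t1, $t1, 1: $t1=4-1=3
cmp $t1, 0  (cmp 3,0)
bne again: taken
after lw $t4, 0($t2): $t4=M[204]=2
after xor $t4, $t4, 6: $t4=2^6=4
after lw $t4, 0($t2): $t4=M[204]=2
after or $t4, $t4, 1: $t4=2|1=3
after rem $t4, $t4, 17: $t4=3%17=3
after add $t2, $t2, 4: $t2=204+4=208
after sub $t1, $t1, 1: $t1=3-1=2
cmp $t1, 0  (cmp 2,0)
bne again: taken
after lw $t4, 0($t2): $t4=M[208]=29
after xor $t4, $t4, 6: $t4=29^6=27
after lw $t4, 0($t2): $t4=M[208]=29
after or $t4, $t4, 1: $t4=29|1=29
after rem $t4, $t4, 17: $t4=29%17=12
after add $t2, $t2, 4: $t2=208+4=212
after sub $t1, $t1, 1: $t1=2-1=1
cmp $t1, 0  (cmp 1,0)
bne again: taken
after lw $t4, 0($t2): $t4=M[212]=4
after xor $t4, $t4, 6: $t4=4^6=2
after lw $t4, 0($t2): $t4=M[212]=4
after or $t4, $t4, 1: $t4=4|1=5
after rem $t4, $t4, 17: $t4=5%17=5
after add $t2, $t2, 4: $t2=212+4=216
after sub $t1, $t1, 1: $t1=1-1=0
cmp $t1, 0  (cmp 0,0)
bne again: not taken
after add $t4, $t4, 8: $t4=5+8=13
sw $t4, (204) → M[204]=13
halt.
Total executed instructions: 42.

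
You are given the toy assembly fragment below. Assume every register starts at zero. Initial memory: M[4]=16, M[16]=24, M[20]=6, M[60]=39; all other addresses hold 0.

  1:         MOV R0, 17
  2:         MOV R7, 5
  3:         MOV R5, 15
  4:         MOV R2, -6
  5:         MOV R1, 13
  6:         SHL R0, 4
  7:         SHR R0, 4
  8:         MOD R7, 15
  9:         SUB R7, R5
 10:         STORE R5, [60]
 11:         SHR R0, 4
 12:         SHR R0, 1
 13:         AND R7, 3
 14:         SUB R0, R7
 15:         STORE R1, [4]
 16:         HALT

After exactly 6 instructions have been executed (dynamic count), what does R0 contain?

MOV R0, 17 → R0=17
MOV R7, 5 → R7=5
MOV R5, 15 → R5=15
MOV R2, -6 → R2=-6
MOV R1, 13 → R1=13
SHL R0, 4 → R0=17<<4=272
After step 6: R0 = 272.

272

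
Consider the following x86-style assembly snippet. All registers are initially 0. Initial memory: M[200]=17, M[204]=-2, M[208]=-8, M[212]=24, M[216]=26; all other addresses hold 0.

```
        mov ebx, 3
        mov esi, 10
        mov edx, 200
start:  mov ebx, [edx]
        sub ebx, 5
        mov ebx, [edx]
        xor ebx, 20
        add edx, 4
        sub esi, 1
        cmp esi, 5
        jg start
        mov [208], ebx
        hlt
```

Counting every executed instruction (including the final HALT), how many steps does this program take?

ebx=3
esi=10
edx=200
ebx=M[200]=17
ebx=17-5=12
ebx=M[200]=17
ebx=17^20=5
edx=200+4=204
esi=10-1=9
cmp esi, 5  (cmp 9,5)
jg start: taken
ebx=M[204]=-2
ebx=(-2)-5=-7
ebx=M[204]=-2
ebx=(-2)^20=-22
edx=204+4=208
esi=9-1=8
cmp esi, 5  (cmp 8,5)
jg start: taken
ebx=M[208]=-8
ebx=(-8)-5=-13
ebx=M[208]=-8
ebx=(-8)^20=-20
edx=208+4=212
esi=8-1=7
cmp esi, 5  (cmp 7,5)
jg start: taken
ebx=M[212]=24
ebx=24-5=19
ebx=M[212]=24
ebx=24^20=12
edx=212+4=216
esi=7-1=6
cmp esi, 5  (cmp 6,5)
jg start: taken
ebx=M[216]=26
ebx=26-5=21
ebx=M[216]=26
ebx=26^20=14
edx=216+4=220
esi=6-1=5
cmp esi, 5  (cmp 5,5)
jg start: not taken
mov [208], ebx → M[208]=14
halt.
Total executed instructions: 45.

45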